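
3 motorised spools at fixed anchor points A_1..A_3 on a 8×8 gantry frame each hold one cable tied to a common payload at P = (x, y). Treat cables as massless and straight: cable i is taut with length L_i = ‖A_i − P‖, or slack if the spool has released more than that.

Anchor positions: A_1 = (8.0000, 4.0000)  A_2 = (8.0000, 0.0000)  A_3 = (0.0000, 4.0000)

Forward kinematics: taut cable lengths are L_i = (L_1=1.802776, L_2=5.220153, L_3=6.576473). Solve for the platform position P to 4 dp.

(6.5000, 5.0000)

each cable: (A_i−P)·(A_i−P) = L_i²; let c_i = ‖A_i‖²−L_i²
c_1 = 64.0000+16.0000−3.2500 = 76.7500
row 1: 0.0000x + 8.0000y = 40.0000  (c_2=36.7500)
row 2: 16.0000x + 0.0000y = 104.0000  (c_3=-27.2500)
Cramer on rows 1–2 → x = 6.5000, y = 5.0000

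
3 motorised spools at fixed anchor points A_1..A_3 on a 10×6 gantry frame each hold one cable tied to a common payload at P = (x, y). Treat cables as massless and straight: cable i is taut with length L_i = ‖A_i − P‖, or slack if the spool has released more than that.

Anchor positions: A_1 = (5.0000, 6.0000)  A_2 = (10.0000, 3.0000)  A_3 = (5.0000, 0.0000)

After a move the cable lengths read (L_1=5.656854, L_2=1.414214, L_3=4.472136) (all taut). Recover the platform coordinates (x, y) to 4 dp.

(9.0000, 2.0000)

expand ‖A_i−P‖²=L_i² and subtract eq 1 (c_i ≔ ‖A_i‖²−L_i²)
c_1 = 25.0000+36.0000−32.0000 = 29.0000
eq1−eq2 → [-10.0000  6.0000]·P = -78.0000
eq1−eq3 → [0.0000  12.0000]·P = 24.0000
2×2 solve → P = (9.0000, 2.0000)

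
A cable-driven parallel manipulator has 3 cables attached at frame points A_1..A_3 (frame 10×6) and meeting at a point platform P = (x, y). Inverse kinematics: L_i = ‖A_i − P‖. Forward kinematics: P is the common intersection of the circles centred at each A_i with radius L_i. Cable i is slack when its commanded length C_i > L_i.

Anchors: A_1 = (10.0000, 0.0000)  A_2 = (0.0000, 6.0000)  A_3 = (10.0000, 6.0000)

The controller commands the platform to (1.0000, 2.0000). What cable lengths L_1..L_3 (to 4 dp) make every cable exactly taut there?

(9.2195, 4.1231, 9.8489)

cable 1: Δx=9.0000, Δy=-2.0000; L_1 = √(Δx²+Δy²) = 9.2195
cable 2: Δx=-1.0000, Δy=4.0000; L_2 = √(Δx²+Δy²) = 4.1231
cable 3: Δx=9.0000, Δy=4.0000; L_3 = √(Δx²+Δy²) = 9.8489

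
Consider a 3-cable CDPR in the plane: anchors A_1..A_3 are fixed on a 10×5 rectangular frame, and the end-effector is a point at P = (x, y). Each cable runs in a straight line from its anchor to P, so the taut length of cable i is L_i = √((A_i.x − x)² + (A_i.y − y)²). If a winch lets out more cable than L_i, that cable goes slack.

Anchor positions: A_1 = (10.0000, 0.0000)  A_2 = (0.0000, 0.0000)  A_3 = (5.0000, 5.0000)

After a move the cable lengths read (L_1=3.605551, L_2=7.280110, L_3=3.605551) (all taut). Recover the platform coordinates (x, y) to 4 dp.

(7.0000, 2.0000)

circle eqns → linear via eq_j − eq_1; set k_j = A_j·A_j − L_j²
k_1 = 100.0000+0.0000−13.0000 = 87.0000
20.0000·x + 0.0000·y = k_1−k_2 = 140.0000
10.0000·x − 10.0000·y = k_1−k_3 = 50.0000
solve first two rows → x=7.0000, y=2.0000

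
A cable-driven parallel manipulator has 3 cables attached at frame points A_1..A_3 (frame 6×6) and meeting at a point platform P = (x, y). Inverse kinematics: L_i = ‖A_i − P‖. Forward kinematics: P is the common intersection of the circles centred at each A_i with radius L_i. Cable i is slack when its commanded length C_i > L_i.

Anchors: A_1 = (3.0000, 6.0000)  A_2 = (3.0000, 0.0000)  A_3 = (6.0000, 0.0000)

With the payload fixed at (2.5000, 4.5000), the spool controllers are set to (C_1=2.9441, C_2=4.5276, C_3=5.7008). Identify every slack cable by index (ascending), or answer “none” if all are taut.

1

i=1: geometric 1.5811 vs commanded 2.9441 ⇒ slack
i=2: geometric 4.5277 vs commanded 4.5276 ⇒ taut
i=3: geometric 5.7009 vs commanded 5.7008 ⇒ taut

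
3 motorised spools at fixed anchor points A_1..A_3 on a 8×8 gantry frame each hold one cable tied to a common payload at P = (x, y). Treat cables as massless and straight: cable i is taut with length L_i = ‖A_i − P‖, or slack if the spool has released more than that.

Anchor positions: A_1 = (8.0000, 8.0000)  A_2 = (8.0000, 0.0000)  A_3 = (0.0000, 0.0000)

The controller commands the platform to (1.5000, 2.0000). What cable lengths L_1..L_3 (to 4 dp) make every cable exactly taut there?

L_1 = √((8.0000−1.5000)² + (8.0000−2.0000)²) = 8.8459
L_2 = √((8.0000−1.5000)² + (0.0000−2.0000)²) = 6.8007
L_3 = √((0.0000−1.5000)² + (0.0000−2.0000)²) = 2.5000

(8.8459, 6.8007, 2.5000)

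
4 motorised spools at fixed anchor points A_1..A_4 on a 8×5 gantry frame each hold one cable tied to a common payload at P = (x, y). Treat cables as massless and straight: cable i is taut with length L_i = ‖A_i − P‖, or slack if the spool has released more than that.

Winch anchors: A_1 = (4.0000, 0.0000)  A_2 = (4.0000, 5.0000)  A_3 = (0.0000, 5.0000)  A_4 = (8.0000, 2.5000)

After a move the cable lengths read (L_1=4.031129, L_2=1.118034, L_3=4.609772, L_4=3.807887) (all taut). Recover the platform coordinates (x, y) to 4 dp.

(4.5000, 4.0000)

each cable: (A_i−P)·(A_i−P) = L_i²; let q_i = ‖A_i‖²−L_i²
q_1 = 16.0000+0.0000−16.2500 = -0.2500
row 1: 0.0000x − 10.0000y = -40.0000  (q_2=39.7500)
row 2: 8.0000x − 10.0000y = -4.0000  (q_3=3.7500)
row 3: -8.0000x − 5.0000y = -56.0000  (q_4=55.7500)
Cramer on rows 1–2 → x = 4.5000, y = 4.0000
check cable 4: ‖A_4−P‖² = 14.5000 ≈ L_4² = 14.5000 ✓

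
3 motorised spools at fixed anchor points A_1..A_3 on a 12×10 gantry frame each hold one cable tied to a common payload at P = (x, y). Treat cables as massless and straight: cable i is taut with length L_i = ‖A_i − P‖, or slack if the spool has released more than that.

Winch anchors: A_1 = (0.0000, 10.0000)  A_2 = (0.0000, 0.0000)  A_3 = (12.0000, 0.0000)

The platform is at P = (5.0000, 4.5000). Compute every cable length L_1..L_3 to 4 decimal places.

cable 1: Δx=-5.0000, Δy=5.5000; L_1 = √(Δx²+Δy²) = 7.4330
cable 2: Δx=-5.0000, Δy=-4.5000; L_2 = √(Δx²+Δy²) = 6.7268
cable 3: Δx=7.0000, Δy=-4.5000; L_3 = √(Δx²+Δy²) = 8.3217

(7.4330, 6.7268, 8.3217)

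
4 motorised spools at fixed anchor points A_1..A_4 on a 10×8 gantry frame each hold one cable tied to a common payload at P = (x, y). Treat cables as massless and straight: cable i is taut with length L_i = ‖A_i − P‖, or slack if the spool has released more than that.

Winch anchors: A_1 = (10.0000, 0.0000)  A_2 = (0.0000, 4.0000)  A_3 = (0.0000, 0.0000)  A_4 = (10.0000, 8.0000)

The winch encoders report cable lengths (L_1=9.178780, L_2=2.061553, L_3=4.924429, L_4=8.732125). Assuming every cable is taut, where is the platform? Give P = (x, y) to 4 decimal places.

circle eqns → linear via eq_j − eq_1; set c_j = A_j·A_j − L_j²
c_1 = 100.0000+0.0000−84.2500 = 15.7500
20.0000·x − 8.0000·y = c_1−c_2 = 4.0000
20.0000·x + 0.0000·y = c_1−c_3 = 40.0000
0.0000·x − 16.0000·y = c_1−c_4 = -72.0000
solve first two rows → x=2.0000, y=4.5000
check cable 4: ‖A_4−P‖² = 76.2500 ≈ L_4² = 76.2500 ✓

(2.0000, 4.5000)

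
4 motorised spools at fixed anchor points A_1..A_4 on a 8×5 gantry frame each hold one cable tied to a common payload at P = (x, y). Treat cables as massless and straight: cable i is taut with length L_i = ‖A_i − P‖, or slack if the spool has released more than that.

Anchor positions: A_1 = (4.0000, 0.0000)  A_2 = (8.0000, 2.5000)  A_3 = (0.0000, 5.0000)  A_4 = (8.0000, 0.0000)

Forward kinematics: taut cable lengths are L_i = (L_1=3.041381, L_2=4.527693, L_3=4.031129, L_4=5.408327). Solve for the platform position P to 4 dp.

each cable: (A_i−P)·(A_i−P) = L_i²; let q_i = ‖A_i‖²−L_i²
q_1 = 16.0000+0.0000−9.2500 = 6.7500
row 1: -8.0000x − 5.0000y = -43.0000  (q_2=49.7500)
row 2: 8.0000x − 10.0000y = -2.0000  (q_3=8.7500)
row 3: -8.0000x + 0.0000y = -28.0000  (q_4=34.7500)
Cramer on rows 1–2 → x = 3.5000, y = 3.0000
check cable 4: ‖A_4−P‖² = 29.2500 ≈ L_4² = 29.2500 ✓

(3.5000, 3.0000)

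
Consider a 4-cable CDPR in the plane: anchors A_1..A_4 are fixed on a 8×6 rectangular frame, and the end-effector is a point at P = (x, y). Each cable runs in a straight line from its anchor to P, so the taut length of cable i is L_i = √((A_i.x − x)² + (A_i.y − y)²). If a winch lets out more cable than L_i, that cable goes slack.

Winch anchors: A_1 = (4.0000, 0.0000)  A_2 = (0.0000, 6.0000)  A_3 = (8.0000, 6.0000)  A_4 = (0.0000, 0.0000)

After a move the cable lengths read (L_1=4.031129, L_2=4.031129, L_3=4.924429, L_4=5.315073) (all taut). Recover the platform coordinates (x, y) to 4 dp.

expand ‖A_i−P‖²=L_i² and subtract eq 1 (c_i ≔ ‖A_i‖²−L_i²)
c_1 = 16.0000+0.0000−16.2500 = -0.2500
eq1−eq2 → [8.0000  -12.0000]·P = -20.0000
eq1−eq3 → [-8.0000  -12.0000]·P = -76.0000
eq1−eq4 → [8.0000  0.0000]·P = 28.0000
2×2 solve → P = (3.5000, 4.0000)
check cable 4: ‖A_4−P‖² = 28.2500 ≈ L_4² = 28.2500 ✓

(3.5000, 4.0000)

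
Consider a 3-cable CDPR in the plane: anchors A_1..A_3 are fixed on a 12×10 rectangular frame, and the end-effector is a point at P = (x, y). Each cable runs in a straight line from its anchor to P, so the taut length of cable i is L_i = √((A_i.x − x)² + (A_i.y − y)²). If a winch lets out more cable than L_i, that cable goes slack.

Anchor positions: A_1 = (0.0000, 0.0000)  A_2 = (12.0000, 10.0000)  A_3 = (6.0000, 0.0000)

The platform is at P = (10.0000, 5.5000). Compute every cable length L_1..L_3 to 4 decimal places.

L_1: Δ = A_1−P = (-10.0000, -5.5000) → ‖Δ‖ = √130.2500 = 11.4127
L_2: Δ = A_2−P = (2.0000, 4.5000) → ‖Δ‖ = √24.2500 = 4.9244
L_3: Δ = A_3−P = (-4.0000, -5.5000) → ‖Δ‖ = √46.2500 = 6.8007

(11.4127, 4.9244, 6.8007)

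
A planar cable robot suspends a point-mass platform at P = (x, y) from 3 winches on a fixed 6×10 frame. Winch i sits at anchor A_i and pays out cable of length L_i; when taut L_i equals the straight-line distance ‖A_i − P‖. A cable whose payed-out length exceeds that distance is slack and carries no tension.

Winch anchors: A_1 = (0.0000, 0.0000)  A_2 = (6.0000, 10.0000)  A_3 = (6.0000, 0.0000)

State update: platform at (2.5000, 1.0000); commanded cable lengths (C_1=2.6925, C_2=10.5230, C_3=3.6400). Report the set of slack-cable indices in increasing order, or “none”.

i=1: geometric 2.6926 vs commanded 2.6925 ⇒ taut
i=2: geometric 9.6566 vs commanded 10.5230 ⇒ slack
i=3: geometric 3.6401 vs commanded 3.6400 ⇒ taut

2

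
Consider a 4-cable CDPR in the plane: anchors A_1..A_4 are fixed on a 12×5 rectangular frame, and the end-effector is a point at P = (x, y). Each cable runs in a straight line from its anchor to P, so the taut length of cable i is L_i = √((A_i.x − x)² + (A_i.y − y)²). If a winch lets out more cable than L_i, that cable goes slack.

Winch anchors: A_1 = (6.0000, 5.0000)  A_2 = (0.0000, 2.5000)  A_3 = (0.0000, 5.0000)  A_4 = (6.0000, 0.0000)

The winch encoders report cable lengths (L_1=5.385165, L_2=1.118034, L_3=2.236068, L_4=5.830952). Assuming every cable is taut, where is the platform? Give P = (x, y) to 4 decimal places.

(1.0000, 3.0000)

each cable: (A_i−P)·(A_i−P) = L_i²; let q_i = ‖A_i‖²−L_i²
q_1 = 36.0000+25.0000−29.0000 = 32.0000
row 1: 12.0000x + 5.0000y = 27.0000  (q_2=5.0000)
row 2: 12.0000x + 0.0000y = 12.0000  (q_3=20.0000)
row 3: 0.0000x + 10.0000y = 30.0000  (q_4=2.0000)
Cramer on rows 1–2 → x = 1.0000, y = 3.0000
check cable 4: ‖A_4−P‖² = 34.0000 ≈ L_4² = 34.0000 ✓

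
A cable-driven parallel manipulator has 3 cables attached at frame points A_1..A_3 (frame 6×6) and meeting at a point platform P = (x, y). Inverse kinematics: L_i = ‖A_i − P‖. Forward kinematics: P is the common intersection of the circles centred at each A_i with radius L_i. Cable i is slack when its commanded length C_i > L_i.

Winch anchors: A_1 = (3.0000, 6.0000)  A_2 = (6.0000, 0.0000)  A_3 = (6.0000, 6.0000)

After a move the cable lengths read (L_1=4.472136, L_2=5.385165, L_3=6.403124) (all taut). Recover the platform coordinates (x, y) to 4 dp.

expand ‖A_i−P‖²=L_i² and subtract eq 1 (q_i ≔ ‖A_i‖²−L_i²)
q_1 = 9.0000+36.0000−20.0000 = 25.0000
eq1−eq2 → [-6.0000  12.0000]·P = 18.0000
eq1−eq3 → [-6.0000  0.0000]·P = -6.0000
2×2 solve → P = (1.0000, 2.0000)

(1.0000, 2.0000)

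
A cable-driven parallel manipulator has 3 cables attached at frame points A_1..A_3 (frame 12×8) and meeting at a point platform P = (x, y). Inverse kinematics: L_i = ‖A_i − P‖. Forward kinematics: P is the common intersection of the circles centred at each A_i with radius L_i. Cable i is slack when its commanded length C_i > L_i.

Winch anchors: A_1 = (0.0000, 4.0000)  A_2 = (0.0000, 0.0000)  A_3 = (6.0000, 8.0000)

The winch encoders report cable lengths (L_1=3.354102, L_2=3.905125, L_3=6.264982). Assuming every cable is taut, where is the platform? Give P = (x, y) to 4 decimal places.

each cable: (A_i−P)·(A_i−P) = L_i²; let q_i = ‖A_i‖²−L_i²
q_1 = 0.0000+16.0000−11.2500 = 4.7500
row 1: 0.0000x + 8.0000y = 20.0000  (q_2=-15.2500)
row 2: -12.0000x − 8.0000y = -56.0000  (q_3=60.7500)
Cramer on rows 1–2 → x = 3.0000, y = 2.5000

(3.0000, 2.5000)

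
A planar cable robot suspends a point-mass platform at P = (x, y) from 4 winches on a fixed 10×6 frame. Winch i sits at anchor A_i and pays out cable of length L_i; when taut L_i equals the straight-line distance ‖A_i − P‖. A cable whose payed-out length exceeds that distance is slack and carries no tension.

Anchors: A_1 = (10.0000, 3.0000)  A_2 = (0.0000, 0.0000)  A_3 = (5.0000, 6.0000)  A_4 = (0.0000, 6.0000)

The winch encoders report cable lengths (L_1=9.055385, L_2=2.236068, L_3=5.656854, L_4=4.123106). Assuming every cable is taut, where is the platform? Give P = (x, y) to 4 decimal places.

circle eqns → linear via eq_j − eq_1; set k_j = A_j·A_j − L_j²
k_1 = 100.0000+9.0000−82.0000 = 27.0000
20.0000·x + 6.0000·y = k_1−k_2 = 32.0000
10.0000·x − 6.0000·y = k_1−k_3 = -2.0000
20.0000·x − 6.0000·y = k_1−k_4 = 8.0000
solve first two rows → x=1.0000, y=2.0000
check cable 4: ‖A_4−P‖² = 17.0000 ≈ L_4² = 17.0000 ✓

(1.0000, 2.0000)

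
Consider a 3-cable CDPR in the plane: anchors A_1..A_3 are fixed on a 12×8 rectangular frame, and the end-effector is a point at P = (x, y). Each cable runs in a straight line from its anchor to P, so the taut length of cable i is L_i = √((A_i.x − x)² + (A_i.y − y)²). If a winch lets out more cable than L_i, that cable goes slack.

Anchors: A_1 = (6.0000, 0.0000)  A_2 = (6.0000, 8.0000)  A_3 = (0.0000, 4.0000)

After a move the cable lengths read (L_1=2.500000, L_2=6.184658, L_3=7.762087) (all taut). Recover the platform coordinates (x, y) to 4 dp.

expand ‖A_i−P‖²=L_i² and subtract eq 1 (k_i ≔ ‖A_i‖²−L_i²)
k_1 = 36.0000+0.0000−6.2500 = 29.7500
eq1−eq2 → [0.0000  -16.0000]·P = -32.0000
eq1−eq3 → [12.0000  -8.0000]·P = 74.0000
2×2 solve → P = (7.5000, 2.0000)

(7.5000, 2.0000)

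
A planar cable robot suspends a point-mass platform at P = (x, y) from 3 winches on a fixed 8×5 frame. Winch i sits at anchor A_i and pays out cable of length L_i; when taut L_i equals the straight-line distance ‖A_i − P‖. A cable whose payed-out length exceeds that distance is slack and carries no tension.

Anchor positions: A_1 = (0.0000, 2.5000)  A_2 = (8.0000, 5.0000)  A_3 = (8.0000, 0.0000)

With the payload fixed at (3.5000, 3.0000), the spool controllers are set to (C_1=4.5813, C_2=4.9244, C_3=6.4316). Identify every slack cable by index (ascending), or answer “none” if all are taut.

1, 3

i=1: geometric 3.5355 vs commanded 4.5813 ⇒ slack
i=2: geometric 4.9244 vs commanded 4.9244 ⇒ taut
i=3: geometric 5.4083 vs commanded 6.4316 ⇒ slack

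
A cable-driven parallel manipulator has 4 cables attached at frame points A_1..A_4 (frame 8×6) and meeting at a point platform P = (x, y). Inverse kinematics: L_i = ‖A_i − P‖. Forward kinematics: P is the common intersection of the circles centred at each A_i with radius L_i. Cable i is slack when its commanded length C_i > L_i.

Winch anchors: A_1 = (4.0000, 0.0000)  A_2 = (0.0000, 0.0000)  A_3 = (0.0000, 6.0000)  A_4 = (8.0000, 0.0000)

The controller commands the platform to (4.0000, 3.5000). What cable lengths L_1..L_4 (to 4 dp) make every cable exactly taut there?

(3.5000, 5.3151, 4.7170, 5.3151)

L_1: Δ = A_1−P = (0.0000, -3.5000) → ‖Δ‖ = √12.2500 = 3.5000
L_2: Δ = A_2−P = (-4.0000, -3.5000) → ‖Δ‖ = √28.2500 = 5.3151
L_3: Δ = A_3−P = (-4.0000, 2.5000) → ‖Δ‖ = √22.2500 = 4.7170
L_4: Δ = A_4−P = (4.0000, -3.5000) → ‖Δ‖ = √28.2500 = 5.3151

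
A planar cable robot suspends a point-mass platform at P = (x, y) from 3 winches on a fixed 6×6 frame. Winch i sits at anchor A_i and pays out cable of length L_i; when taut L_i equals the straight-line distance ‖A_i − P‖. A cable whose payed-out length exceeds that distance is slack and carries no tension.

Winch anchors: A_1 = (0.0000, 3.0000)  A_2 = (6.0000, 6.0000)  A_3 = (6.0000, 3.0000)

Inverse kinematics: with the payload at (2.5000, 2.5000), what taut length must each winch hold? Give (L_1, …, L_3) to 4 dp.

cable 1: Δx=-2.5000, Δy=0.5000; L_1 = √(Δx²+Δy²) = 2.5495
cable 2: Δx=3.5000, Δy=3.5000; L_2 = √(Δx²+Δy²) = 4.9497
cable 3: Δx=3.5000, Δy=0.5000; L_3 = √(Δx²+Δy²) = 3.5355

(2.5495, 4.9497, 3.5355)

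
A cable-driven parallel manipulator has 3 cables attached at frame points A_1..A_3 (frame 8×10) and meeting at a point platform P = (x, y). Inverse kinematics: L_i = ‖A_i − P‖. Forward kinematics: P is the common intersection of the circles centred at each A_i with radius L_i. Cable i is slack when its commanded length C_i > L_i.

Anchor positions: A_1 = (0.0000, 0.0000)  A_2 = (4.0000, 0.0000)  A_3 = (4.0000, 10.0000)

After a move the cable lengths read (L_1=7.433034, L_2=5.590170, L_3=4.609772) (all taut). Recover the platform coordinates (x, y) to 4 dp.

circle eqns → linear via eq_j − eq_1; set q_j = A_j·A_j − L_j²
q_1 = 0.0000+0.0000−55.2500 = -55.2500
-8.0000·x + 0.0000·y = q_1−q_2 = -40.0000
-8.0000·x − 20.0000·y = q_1−q_3 = -150.0000
solve first two rows → x=5.0000, y=5.5000

(5.0000, 5.5000)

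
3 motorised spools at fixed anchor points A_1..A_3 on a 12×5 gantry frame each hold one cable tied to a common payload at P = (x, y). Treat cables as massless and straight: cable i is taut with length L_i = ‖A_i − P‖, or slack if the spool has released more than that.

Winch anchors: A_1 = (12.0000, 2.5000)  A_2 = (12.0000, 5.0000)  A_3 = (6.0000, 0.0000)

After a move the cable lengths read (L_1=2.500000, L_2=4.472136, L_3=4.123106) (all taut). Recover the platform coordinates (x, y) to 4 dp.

circle eqns → linear via eq_j − eq_1; set c_j = A_j·A_j − L_j²
c_1 = 144.0000+6.2500−6.2500 = 144.0000
0.0000·x − 5.0000·y = c_1−c_2 = -5.0000
12.0000·x + 5.0000·y = c_1−c_3 = 125.0000
solve first two rows → x=10.0000, y=1.0000

(10.0000, 1.0000)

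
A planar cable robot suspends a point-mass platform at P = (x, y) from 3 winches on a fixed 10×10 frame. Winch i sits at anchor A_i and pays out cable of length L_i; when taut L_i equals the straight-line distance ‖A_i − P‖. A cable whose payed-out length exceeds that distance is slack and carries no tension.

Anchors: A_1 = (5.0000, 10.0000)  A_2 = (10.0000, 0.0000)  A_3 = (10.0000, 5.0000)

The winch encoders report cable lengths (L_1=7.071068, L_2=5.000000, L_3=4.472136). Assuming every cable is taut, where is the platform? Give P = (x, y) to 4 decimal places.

(6.0000, 3.0000)

each cable: (A_i−P)·(A_i−P) = L_i²; let c_i = ‖A_i‖²−L_i²
c_1 = 25.0000+100.0000−50.0000 = 75.0000
row 1: -10.0000x + 20.0000y = 0.0000  (c_2=75.0000)
row 2: -10.0000x + 10.0000y = -30.0000  (c_3=105.0000)
Cramer on rows 1–2 → x = 6.0000, y = 3.0000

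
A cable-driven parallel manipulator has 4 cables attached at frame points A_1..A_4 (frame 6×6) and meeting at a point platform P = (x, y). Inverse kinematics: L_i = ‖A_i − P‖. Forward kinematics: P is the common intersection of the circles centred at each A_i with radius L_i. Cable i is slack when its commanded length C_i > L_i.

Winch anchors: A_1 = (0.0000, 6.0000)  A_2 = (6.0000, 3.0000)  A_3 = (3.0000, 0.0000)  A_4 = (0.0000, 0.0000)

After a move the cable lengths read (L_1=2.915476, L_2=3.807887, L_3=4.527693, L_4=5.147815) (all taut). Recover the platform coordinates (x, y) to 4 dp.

(2.5000, 4.5000)

expand ‖A_i−P‖²=L_i² and subtract eq 1 (c_i ≔ ‖A_i‖²−L_i²)
c_1 = 0.0000+36.0000−8.5000 = 27.5000
eq1−eq2 → [-12.0000  6.0000]·P = -3.0000
eq1−eq3 → [-6.0000  12.0000]·P = 39.0000
eq1−eq4 → [0.0000  12.0000]·P = 54.0000
2×2 solve → P = (2.5000, 4.5000)
check cable 4: ‖A_4−P‖² = 26.5000 ≈ L_4² = 26.5000 ✓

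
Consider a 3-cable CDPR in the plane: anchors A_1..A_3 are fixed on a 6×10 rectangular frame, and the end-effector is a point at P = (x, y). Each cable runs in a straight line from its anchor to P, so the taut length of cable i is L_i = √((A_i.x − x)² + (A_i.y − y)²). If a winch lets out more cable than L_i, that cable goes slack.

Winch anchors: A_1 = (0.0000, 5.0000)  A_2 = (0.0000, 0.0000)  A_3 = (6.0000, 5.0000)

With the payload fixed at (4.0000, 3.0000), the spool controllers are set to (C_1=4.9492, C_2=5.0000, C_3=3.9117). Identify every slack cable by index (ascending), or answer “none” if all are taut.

1, 3

cable 1: √((-4.0000)²+(2.0000)²)=4.4721, C_1=4.9492: slack
cable 2: √((-4.0000)²+(-3.0000)²)=5.0000, C_2=5.0000: taut
cable 3: √((2.0000)²+(2.0000)²)=2.8284, C_3=3.9117: slack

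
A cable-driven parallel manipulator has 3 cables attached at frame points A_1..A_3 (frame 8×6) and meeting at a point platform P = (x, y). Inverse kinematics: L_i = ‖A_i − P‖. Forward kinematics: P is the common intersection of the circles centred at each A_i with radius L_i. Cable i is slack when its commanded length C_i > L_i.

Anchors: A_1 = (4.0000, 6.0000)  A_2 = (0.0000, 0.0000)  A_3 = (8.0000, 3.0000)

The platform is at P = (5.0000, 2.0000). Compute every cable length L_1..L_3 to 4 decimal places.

(4.1231, 5.3852, 3.1623)

L_1 = √((4.0000−5.0000)² + (6.0000−2.0000)²) = 4.1231
L_2 = √((0.0000−5.0000)² + (0.0000−2.0000)²) = 5.3852
L_3 = √((8.0000−5.0000)² + (3.0000−2.0000)²) = 3.1623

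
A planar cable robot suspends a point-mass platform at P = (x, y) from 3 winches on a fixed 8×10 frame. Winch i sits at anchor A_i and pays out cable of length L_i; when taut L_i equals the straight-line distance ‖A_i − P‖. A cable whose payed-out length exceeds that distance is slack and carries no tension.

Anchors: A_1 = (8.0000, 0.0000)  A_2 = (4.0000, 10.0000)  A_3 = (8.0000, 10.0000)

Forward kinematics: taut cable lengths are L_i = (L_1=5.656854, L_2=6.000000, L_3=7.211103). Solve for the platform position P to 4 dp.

(4.0000, 4.0000)

circle eqns → linear via eq_j − eq_1; set c_j = A_j·A_j − L_j²
c_1 = 64.0000+0.0000−32.0000 = 32.0000
8.0000·x − 20.0000·y = c_1−c_2 = -48.0000
0.0000·x − 20.0000·y = c_1−c_3 = -80.0000
solve first two rows → x=4.0000, y=4.0000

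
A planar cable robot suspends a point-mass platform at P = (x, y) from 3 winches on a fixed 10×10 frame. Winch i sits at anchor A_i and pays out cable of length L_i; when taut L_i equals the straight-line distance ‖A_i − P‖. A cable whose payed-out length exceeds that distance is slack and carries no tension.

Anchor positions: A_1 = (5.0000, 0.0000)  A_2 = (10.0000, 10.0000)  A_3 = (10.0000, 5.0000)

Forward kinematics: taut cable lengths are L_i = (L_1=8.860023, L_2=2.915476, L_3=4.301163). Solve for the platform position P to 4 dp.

expand ‖A_i−P‖²=L_i² and subtract eq 1 (k_i ≔ ‖A_i‖²−L_i²)
k_1 = 25.0000+0.0000−78.5000 = -53.5000
eq1−eq2 → [-10.0000  -20.0000]·P = -245.0000
eq1−eq3 → [-10.0000  -10.0000]·P = -160.0000
2×2 solve → P = (7.5000, 8.5000)

(7.5000, 8.5000)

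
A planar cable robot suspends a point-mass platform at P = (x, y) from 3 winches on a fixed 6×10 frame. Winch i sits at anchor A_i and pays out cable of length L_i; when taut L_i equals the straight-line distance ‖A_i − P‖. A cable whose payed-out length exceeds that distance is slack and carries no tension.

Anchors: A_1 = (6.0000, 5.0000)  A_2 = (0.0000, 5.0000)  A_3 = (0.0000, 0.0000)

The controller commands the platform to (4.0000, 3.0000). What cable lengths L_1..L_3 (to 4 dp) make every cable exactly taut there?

L_1 = √((6.0000−4.0000)² + (5.0000−3.0000)²) = 2.8284
L_2 = √((0.0000−4.0000)² + (5.0000−3.0000)²) = 4.4721
L_3 = √((0.0000−4.0000)² + (0.0000−3.0000)²) = 5.0000

(2.8284, 4.4721, 5.0000)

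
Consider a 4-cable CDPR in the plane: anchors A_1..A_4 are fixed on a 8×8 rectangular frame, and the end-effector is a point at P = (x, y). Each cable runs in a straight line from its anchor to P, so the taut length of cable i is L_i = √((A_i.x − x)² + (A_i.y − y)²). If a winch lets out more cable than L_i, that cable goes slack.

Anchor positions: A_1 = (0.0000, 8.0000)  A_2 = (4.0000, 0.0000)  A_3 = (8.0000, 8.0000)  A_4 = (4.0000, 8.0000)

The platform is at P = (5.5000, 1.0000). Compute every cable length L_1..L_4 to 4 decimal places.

L_1 = √((0.0000−5.5000)² + (8.0000−1.0000)²) = 8.9022
L_2 = √((4.0000−5.5000)² + (0.0000−1.0000)²) = 1.8028
L_3 = √((8.0000−5.5000)² + (8.0000−1.0000)²) = 7.4330
L_4 = √((4.0000−5.5000)² + (8.0000−1.0000)²) = 7.1589

(8.9022, 1.8028, 7.4330, 7.1589)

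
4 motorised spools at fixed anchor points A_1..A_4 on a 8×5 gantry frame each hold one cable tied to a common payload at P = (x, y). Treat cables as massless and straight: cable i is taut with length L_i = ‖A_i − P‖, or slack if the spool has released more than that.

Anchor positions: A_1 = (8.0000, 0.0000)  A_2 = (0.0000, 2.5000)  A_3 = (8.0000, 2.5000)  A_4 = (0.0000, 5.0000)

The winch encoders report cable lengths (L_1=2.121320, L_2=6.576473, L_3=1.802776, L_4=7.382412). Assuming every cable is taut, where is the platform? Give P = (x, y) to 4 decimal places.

(6.5000, 1.5000)

each cable: (A_i−P)·(A_i−P) = L_i²; let k_i = ‖A_i‖²−L_i²
k_1 = 64.0000+0.0000−4.5000 = 59.5000
row 1: 16.0000x − 5.0000y = 96.5000  (k_2=-37.0000)
row 2: 0.0000x − 5.0000y = -7.5000  (k_3=67.0000)
row 3: 16.0000x − 10.0000y = 89.0000  (k_4=-29.5000)
Cramer on rows 1–2 → x = 6.5000, y = 1.5000
check cable 4: ‖A_4−P‖² = 54.5000 ≈ L_4² = 54.5000 ✓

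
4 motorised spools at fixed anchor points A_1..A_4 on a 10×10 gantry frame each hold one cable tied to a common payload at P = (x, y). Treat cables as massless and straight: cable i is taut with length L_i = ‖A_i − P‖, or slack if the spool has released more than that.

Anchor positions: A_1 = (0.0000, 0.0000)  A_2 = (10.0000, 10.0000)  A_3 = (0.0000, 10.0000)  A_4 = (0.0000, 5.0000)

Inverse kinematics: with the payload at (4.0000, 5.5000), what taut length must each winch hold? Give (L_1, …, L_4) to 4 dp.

L_1 = √((0.0000−4.0000)² + (0.0000−5.5000)²) = 6.8007
L_2 = √((10.0000−4.0000)² + (10.0000−5.5000)²) = 7.5000
L_3 = √((0.0000−4.0000)² + (10.0000−5.5000)²) = 6.0208
L_4 = √((0.0000−4.0000)² + (5.0000−5.5000)²) = 4.0311

(6.8007, 7.5000, 6.0208, 4.0311)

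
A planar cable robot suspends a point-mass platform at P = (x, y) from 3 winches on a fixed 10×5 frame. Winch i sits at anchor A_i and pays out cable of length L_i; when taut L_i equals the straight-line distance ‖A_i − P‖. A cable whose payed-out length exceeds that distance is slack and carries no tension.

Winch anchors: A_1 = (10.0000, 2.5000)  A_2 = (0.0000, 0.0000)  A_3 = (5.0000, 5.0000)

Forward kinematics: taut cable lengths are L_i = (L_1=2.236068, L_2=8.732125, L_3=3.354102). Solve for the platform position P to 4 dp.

(8.0000, 3.5000)

circle eqns → linear via eq_j − eq_1; set c_j = A_j·A_j − L_j²
c_1 = 100.0000+6.2500−5.0000 = 101.2500
20.0000·x + 5.0000·y = c_1−c_2 = 177.5000
10.0000·x − 5.0000·y = c_1−c_3 = 62.5000
solve first two rows → x=8.0000, y=3.5000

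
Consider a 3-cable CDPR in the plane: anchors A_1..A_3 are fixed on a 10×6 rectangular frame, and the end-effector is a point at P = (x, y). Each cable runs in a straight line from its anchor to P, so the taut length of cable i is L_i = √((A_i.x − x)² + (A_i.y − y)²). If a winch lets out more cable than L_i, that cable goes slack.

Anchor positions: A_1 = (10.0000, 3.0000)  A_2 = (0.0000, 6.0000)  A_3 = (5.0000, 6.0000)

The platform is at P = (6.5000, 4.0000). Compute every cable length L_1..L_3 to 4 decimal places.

(3.6401, 6.8007, 2.5000)

cable 1: Δx=3.5000, Δy=-1.0000; L_1 = √(Δx²+Δy²) = 3.6401
cable 2: Δx=-6.5000, Δy=2.0000; L_2 = √(Δx²+Δy²) = 6.8007
cable 3: Δx=-1.5000, Δy=2.0000; L_3 = √(Δx²+Δy²) = 2.5000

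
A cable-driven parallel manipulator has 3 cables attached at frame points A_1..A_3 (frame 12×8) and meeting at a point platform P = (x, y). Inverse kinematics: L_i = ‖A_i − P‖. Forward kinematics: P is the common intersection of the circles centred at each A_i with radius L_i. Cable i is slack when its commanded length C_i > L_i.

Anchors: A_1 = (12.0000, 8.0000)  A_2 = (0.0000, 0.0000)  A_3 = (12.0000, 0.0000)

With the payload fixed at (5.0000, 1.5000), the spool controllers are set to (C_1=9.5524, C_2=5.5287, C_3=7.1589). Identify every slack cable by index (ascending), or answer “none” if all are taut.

2

i=1: geometric 9.5525 vs commanded 9.5524 ⇒ taut
i=2: geometric 5.2202 vs commanded 5.5287 ⇒ slack
i=3: geometric 7.1589 vs commanded 7.1589 ⇒ taut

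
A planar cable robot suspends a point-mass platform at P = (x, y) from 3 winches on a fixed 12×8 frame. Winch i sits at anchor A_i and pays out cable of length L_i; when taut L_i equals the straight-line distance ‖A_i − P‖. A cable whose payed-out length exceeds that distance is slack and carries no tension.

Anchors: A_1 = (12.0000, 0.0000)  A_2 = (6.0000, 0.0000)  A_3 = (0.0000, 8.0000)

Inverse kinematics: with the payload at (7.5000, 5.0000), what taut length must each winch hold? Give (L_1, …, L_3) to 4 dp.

(6.7268, 5.2202, 8.0777)

L_1 = √((12.0000−7.5000)² + (0.0000−5.0000)²) = 6.7268
L_2 = √((6.0000−7.5000)² + (0.0000−5.0000)²) = 5.2202
L_3 = √((0.0000−7.5000)² + (8.0000−5.0000)²) = 8.0777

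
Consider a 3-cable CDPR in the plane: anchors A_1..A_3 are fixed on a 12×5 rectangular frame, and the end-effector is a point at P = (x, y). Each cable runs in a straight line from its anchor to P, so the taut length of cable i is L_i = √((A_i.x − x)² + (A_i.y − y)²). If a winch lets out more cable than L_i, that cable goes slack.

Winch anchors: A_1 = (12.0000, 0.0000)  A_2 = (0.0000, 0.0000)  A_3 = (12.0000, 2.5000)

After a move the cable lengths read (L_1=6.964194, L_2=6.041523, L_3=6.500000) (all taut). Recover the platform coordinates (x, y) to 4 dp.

(5.5000, 2.5000)

circle eqns → linear via eq_j − eq_1; set q_j = A_j·A_j − L_j²
q_1 = 144.0000+0.0000−48.5000 = 95.5000
24.0000·x + 0.0000·y = q_1−q_2 = 132.0000
0.0000·x − 5.0000·y = q_1−q_3 = -12.5000
solve first two rows → x=5.5000, y=2.5000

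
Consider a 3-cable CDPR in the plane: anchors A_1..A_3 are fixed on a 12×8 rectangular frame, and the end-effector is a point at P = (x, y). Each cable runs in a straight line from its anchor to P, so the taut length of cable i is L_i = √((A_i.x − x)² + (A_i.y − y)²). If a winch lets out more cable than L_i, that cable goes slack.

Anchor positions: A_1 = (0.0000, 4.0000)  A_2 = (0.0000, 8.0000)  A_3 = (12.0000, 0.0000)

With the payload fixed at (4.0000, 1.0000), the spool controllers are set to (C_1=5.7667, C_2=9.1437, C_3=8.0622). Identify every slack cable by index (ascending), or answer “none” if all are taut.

i=1: geometric 5.0000 vs commanded 5.7667 ⇒ slack
i=2: geometric 8.0623 vs commanded 9.1437 ⇒ slack
i=3: geometric 8.0623 vs commanded 8.0622 ⇒ taut

1, 2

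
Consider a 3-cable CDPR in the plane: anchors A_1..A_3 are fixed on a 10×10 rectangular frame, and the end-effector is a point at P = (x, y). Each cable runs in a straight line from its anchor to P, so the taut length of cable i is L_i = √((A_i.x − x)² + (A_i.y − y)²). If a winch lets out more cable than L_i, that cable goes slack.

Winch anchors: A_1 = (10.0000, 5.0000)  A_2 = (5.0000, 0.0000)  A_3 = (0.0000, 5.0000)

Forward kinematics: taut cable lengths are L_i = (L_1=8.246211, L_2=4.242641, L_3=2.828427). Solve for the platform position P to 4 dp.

each cable: (A_i−P)·(A_i−P) = L_i²; let k_i = ‖A_i‖²−L_i²
k_1 = 100.0000+25.0000−68.0000 = 57.0000
row 1: 10.0000x + 10.0000y = 50.0000  (k_2=7.0000)
row 2: 20.0000x + 0.0000y = 40.0000  (k_3=17.0000)
Cramer on rows 1–2 → x = 2.0000, y = 3.0000

(2.0000, 3.0000)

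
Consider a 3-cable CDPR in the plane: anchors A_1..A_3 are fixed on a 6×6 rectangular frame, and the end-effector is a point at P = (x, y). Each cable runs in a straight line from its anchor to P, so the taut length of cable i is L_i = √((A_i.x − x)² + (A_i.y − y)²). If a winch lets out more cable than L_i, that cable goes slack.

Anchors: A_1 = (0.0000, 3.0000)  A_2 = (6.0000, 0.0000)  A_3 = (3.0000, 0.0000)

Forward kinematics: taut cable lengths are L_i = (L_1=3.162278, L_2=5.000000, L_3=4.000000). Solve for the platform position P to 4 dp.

(3.0000, 4.0000)

expand ‖A_i−P‖²=L_i² and subtract eq 1 (q_i ≔ ‖A_i‖²−L_i²)
q_1 = 0.0000+9.0000−10.0000 = -1.0000
eq1−eq2 → [-12.0000  6.0000]·P = -12.0000
eq1−eq3 → [-6.0000  6.0000]·P = 6.0000
2×2 solve → P = (3.0000, 4.0000)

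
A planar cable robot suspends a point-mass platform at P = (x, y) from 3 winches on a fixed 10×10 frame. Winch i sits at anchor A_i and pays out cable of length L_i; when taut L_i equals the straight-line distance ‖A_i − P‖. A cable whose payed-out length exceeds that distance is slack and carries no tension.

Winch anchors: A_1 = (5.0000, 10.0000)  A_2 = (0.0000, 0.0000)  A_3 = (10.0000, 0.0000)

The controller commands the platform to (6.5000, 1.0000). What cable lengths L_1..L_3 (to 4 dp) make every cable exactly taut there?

(9.1241, 6.5765, 3.6401)

cable 1: Δx=-1.5000, Δy=9.0000; L_1 = √(Δx²+Δy²) = 9.1241
cable 2: Δx=-6.5000, Δy=-1.0000; L_2 = √(Δx²+Δy²) = 6.5765
cable 3: Δx=3.5000, Δy=-1.0000; L_3 = √(Δx²+Δy²) = 3.6401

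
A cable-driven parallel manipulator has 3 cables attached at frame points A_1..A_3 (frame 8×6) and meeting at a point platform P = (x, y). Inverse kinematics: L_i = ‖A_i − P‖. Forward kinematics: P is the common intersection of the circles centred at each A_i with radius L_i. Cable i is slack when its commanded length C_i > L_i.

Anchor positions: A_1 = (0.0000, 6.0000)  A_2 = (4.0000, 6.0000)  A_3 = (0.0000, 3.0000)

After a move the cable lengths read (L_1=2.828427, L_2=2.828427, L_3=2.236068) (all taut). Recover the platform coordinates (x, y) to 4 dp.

(2.0000, 4.0000)

expand ‖A_i−P‖²=L_i² and subtract eq 1 (k_i ≔ ‖A_i‖²−L_i²)
k_1 = 0.0000+36.0000−8.0000 = 28.0000
eq1−eq2 → [-8.0000  0.0000]·P = -16.0000
eq1−eq3 → [0.0000  6.0000]·P = 24.0000
2×2 solve → P = (2.0000, 4.0000)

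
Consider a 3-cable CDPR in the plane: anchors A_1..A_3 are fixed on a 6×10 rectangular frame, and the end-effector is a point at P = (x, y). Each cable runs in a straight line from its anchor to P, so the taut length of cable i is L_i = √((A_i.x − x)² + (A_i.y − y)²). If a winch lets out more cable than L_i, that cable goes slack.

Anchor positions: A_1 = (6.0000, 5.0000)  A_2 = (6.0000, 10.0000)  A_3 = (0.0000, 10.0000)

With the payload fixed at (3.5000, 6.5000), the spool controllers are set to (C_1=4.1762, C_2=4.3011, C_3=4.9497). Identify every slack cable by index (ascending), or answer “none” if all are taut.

1

i=1: geometric 2.9155 vs commanded 4.1762 ⇒ slack
i=2: geometric 4.3012 vs commanded 4.3011 ⇒ taut
i=3: geometric 4.9497 vs commanded 4.9497 ⇒ taut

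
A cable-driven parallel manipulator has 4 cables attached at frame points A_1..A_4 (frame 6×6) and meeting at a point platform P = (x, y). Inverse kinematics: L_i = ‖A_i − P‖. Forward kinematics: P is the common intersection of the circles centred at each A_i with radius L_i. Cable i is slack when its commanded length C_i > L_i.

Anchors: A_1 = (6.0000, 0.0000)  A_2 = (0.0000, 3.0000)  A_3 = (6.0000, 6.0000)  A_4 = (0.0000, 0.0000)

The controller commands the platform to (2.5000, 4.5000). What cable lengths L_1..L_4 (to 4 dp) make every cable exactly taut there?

cable 1: Δx=3.5000, Δy=-4.5000; L_1 = √(Δx²+Δy²) = 5.7009
cable 2: Δx=-2.5000, Δy=-1.5000; L_2 = √(Δx²+Δy²) = 2.9155
cable 3: Δx=3.5000, Δy=1.5000; L_3 = √(Δx²+Δy²) = 3.8079
cable 4: Δx=-2.5000, Δy=-4.5000; L_4 = √(Δx²+Δy²) = 5.1478

(5.7009, 2.9155, 3.8079, 5.1478)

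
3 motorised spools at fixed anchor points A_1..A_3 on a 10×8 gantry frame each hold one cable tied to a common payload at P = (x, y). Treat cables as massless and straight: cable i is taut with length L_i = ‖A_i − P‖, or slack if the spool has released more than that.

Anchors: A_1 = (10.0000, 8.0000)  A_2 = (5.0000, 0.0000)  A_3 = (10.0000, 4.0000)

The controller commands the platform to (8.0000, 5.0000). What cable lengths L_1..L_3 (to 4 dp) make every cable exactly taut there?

L_1: Δ = A_1−P = (2.0000, 3.0000) → ‖Δ‖ = √13.0000 = 3.6056
L_2: Δ = A_2−P = (-3.0000, -5.0000) → ‖Δ‖ = √34.0000 = 5.8310
L_3: Δ = A_3−P = (2.0000, -1.0000) → ‖Δ‖ = √5.0000 = 2.2361

(3.6056, 5.8310, 2.2361)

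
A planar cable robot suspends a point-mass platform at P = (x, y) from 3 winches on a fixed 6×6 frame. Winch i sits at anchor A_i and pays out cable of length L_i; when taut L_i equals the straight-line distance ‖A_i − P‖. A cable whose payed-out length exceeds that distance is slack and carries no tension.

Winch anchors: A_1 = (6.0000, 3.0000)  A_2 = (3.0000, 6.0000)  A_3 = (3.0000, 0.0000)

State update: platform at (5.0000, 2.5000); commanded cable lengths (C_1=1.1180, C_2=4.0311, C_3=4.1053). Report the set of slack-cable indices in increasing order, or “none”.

3

i=1: geometric 1.1180 vs commanded 1.1180 ⇒ taut
i=2: geometric 4.0311 vs commanded 4.0311 ⇒ taut
i=3: geometric 3.2016 vs commanded 4.1053 ⇒ slack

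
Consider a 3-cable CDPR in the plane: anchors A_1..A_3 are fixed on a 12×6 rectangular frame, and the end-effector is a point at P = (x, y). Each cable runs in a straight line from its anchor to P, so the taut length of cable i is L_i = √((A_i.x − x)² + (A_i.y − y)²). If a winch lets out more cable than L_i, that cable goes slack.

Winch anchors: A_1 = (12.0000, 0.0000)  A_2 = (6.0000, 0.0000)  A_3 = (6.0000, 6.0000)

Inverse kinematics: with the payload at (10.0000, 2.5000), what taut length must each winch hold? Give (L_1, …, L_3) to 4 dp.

(3.2016, 4.7170, 5.3151)

L_1: Δ = A_1−P = (2.0000, -2.5000) → ‖Δ‖ = √10.2500 = 3.2016
L_2: Δ = A_2−P = (-4.0000, -2.5000) → ‖Δ‖ = √22.2500 = 4.7170
L_3: Δ = A_3−P = (-4.0000, 3.5000) → ‖Δ‖ = √28.2500 = 5.3151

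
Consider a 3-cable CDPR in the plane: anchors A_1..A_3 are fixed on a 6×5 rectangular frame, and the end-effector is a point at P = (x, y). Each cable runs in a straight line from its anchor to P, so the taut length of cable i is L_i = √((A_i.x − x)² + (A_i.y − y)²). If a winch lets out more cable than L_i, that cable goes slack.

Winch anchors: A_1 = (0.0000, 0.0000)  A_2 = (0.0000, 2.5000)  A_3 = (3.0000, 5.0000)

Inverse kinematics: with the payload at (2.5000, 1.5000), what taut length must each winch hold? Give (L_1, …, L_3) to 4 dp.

cable 1: Δx=-2.5000, Δy=-1.5000; L_1 = √(Δx²+Δy²) = 2.9155
cable 2: Δx=-2.5000, Δy=1.0000; L_2 = √(Δx²+Δy²) = 2.6926
cable 3: Δx=0.5000, Δy=3.5000; L_3 = √(Δx²+Δy²) = 3.5355

(2.9155, 2.6926, 3.5355)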